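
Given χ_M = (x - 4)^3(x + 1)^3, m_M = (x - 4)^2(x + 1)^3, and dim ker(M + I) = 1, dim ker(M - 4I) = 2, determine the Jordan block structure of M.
Jordan blocks: (-1, 3), (4, 2), (4, 1)

λ = -1: algebraic multiplicity 3 (exponent in χ_M), largest block size 3 (exponent in m_M), 1 block (geometric multiplicity). This forces block sizes [3].
λ = 4: algebraic multiplicity 3 (exponent in χ_M), largest block size 2 (exponent in m_M), 2 blocks (geometric multiplicity). These force block sizes [2, 1].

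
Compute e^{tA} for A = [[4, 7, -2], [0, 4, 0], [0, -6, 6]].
e^{tA} = [[e^{4*t}, (t + 3*e^{2*t} - 3)*e^{4*t}, -e^{6*t} + e^{4*t}], [0, e^{4*t}, 0], [0, 3*(1 - e^{2*t})*e^{4*t}, e^{6*t}]]

A has Jordan form J = [[4, 1, 0], [0, 4, 0], [0, 0, 6]] with A = PJP^{-1}, so e^{tA} = P e^{tJ} P^{-1}.

For a Jordan block J_k(λ), e^{tJ_k(λ)} = e^{λt} · (I + tN + t^2 N^2/2! + ... + t^{k-1} N^{k-1}/(k-1)!) where N is the nilpotent superdiagonal part.

Assembling the blocks and conjugating back gives the entries of e^{tA} as shown above.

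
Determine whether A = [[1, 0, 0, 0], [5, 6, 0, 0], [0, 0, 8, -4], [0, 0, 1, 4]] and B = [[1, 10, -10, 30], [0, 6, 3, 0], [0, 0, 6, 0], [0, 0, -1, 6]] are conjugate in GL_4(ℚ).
Yes.

Two matrices over a field are similar if and only if they have the same invariant factors.

Both A and B have characteristic polynomial (x - 6)^3(x - 1) and minimal polynomial (x - 6)^2(x - 1). Computing further, both have invariant factors x - 6, (x - 6)^2(x - 1). Hence A and B are similar.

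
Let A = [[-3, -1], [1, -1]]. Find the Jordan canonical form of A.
J = [[-2, 1], [0, -2]]

The characteristic polynomial is det(xI - A) = (x + 2)^2, so the eigenvalues are -2 (algebraic multiplicity 2).

For λ = -2: rank(A + 2I) = 1, rank((A + 2I)^2) = 0. The eigenspace has dimension 2 - 1 = 1, so there is 1 Jordan block; the rank sequence gives block sizes [2].

Assembling the blocks gives the Jordan form J above.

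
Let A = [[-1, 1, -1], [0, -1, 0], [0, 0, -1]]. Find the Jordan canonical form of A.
J = [[-1, 1, 0], [0, -1, 0], [0, 0, -1]]

The characteristic polynomial is det(xI - A) = (x + 1)^3, so the eigenvalues are -1 (algebraic multiplicity 3).

For λ = -1: rank(A + I) = 1, rank((A + I)^2) = 0. The eigenspace has dimension 3 - 1 = 2, so there are 2 Jordan blocks; the rank sequence gives block sizes [2, 1].

Assembling the blocks gives the Jordan form J above.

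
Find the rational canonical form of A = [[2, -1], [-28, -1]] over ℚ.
The invariant factors of A (the non-unit diagonal entries of the Smith normal form of xI - A over ℚ[x]) are (x - 6)(x + 5), each dividing the next. The characteristic polynomial is their product, (x - 6)(x + 5).

The rational canonical form is the block-diagonal matrix of companion matrices C(f_i):
R = [[0, 30], [1, 1]].

R = [[0, 30], [1, 1]]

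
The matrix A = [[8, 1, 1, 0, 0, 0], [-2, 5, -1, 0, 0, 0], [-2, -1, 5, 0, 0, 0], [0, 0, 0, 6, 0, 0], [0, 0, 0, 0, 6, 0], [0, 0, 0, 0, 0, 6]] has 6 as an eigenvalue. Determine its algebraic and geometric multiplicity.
The characteristic polynomial is (x - 6)^6, so the factor x - 6 appears with exponent 6: the algebraic multiplicity is 6.

rank(A - 6I) = 1, so the eigenspace has dimension 6 - 1 = 5: the geometric multiplicity is 5.

Since 5 < 6, A is not diagonalizable.

algebraic multiplicity 6, geometric multiplicity 5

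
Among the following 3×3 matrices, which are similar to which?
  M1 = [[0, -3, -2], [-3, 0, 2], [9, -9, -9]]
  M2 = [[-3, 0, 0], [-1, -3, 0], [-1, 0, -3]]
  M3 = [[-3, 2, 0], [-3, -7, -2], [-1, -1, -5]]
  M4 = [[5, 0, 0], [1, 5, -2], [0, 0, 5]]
3 classes: {M1, M2}, {M3}, {M4}

Characteristic polynomials: χ_{M1} = (x + 3)^3, χ_{M2} = (x + 3)^3, χ_{M3} = (x + 5)^3, χ_{M4} = (x - 5)^3.

{M1, M2}: invariant factors x + 3, (x + 3)^2.

{M3}: invariant factors (x + 5)^3.

{M4}: invariant factors x - 5, (x - 5)^2.

Matrices are similar if and only if their invariant-factor lists agree; the partition into similarity classes is {M1, M2}, {M3}, {M4}.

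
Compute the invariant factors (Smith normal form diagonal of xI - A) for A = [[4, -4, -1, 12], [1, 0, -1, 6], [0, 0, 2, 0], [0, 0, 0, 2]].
The Jordan structure of A has elementary divisors (x - 2)^3, (x - 2). Arranging the block sizes at each eigenvalue in decreasing order and taking row products gives the invariant factors.

Invariant factors (smallest first, each dividing the next): x - 2, (x - 2)^3.

Check: the last factor (x - 2)^3 is the minimal polynomial, and the product (x - 2)^4 is the characteristic polynomial.

x - 2, (x - 2)^3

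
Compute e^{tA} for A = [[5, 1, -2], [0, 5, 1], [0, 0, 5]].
A has Jordan form J = [[5, 1, 0], [0, 5, 1], [0, 0, 5]] with A = PJP^{-1}, so e^{tA} = P e^{tJ} P^{-1}.

For a Jordan block J_k(λ), e^{tJ_k(λ)} = e^{λt} · (I + tN + t^2 N^2/2! + ... + t^{k-1} N^{k-1}/(k-1)!) where N is the nilpotent superdiagonal part.

Assembling the blocks and conjugating back gives the entries of e^{tA} as shown above.

e^{tA} = [[e^{5*t}, t*e^{5*t}, t*(t - 4)*e^{5*t}/2], [0, e^{5*t}, t*e^{5*t}], [0, 0, e^{5*t}]]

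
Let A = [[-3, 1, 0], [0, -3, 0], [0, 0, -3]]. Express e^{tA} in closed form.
A has Jordan form J = [[-3, 1, 0], [0, -3, 0], [0, 0, -3]] with A = PJP^{-1}, so e^{tA} = P e^{tJ} P^{-1}.

For a Jordan block J_k(λ), e^{tJ_k(λ)} = e^{λt} · (I + tN + t^2 N^2/2! + ... + t^{k-1} N^{k-1}/(k-1)!) where N is the nilpotent superdiagonal part.

Assembling the blocks and conjugating back gives the entries of e^{tA} as shown above.

e^{tA} = [[e^{-3*t}, t*e^{-3*t}, 0], [0, e^{-3*t}, 0], [0, 0, e^{-3*t}]]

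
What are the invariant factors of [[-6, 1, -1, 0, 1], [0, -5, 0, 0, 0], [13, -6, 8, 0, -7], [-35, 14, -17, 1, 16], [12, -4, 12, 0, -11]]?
(x - 1)^2(x + 5)^3

The Jordan structure of A has elementary divisors (x + 5)^3, (x - 1)^2. Arranging the block sizes at each eigenvalue in decreasing order and taking row products gives the invariant factors.

Invariant factors (smallest first, each dividing the next): (x - 1)^2(x + 5)^3.

Check: the last factor (x - 1)^2(x + 5)^3 is the minimal polynomial, and the product (x - 1)^2(x + 5)^3 is the characteristic polynomial.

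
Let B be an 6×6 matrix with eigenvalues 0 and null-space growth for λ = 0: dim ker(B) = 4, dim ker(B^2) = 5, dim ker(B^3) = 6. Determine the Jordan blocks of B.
λ = 0: successive nullity increments [4, 1, 1] count blocks of size ≥ k; block sizes are [3, 1, 1, 1].

Jordan blocks: (0, 3), (0, 1), (0, 1), (0, 1)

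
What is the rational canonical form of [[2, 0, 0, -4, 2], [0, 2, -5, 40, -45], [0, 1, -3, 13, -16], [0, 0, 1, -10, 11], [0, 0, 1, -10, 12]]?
The invariant factors of A (the non-unit diagonal entries of the Smith normal form of xI - A over ℚ[x]) are x - 2, (x - 3)(x - 2)(x + 2)^2, each dividing the next. The characteristic polynomial is their product, (x - 3)(x - 2)^2(x + 2)^2.

The rational canonical form is the block-diagonal matrix of companion matrices C(f_i):
R = [[2, 0, 0, 0, 0], [0, 0, 0, 0, -24], [0, 1, 0, 0, -4], [0, 0, 1, 0, 10], [0, 0, 0, 1, 1]].

R = [[2, 0, 0, 0, 0], [0, 0, 0, 0, -24], [0, 1, 0, 0, -4], [0, 0, 1, 0, 10], [0, 0, 0, 1, 1]]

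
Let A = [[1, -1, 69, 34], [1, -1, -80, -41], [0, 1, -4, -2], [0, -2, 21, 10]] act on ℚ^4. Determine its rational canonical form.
The invariant factors of A (the non-unit diagonal entries of the Smith normal form of xI - A over ℚ[x]) are (x - 3)^3(x + 3), each dividing the next. The characteristic polynomial is their product, (x - 3)^3(x + 3).

The rational canonical form is the block-diagonal matrix of companion matrices C(f_i):
R = [[0, 0, 0, 81], [1, 0, 0, -54], [0, 1, 0, 0], [0, 0, 1, 6]].

R = [[0, 0, 0, 81], [1, 0, 0, -54], [0, 1, 0, 0], [0, 0, 1, 6]]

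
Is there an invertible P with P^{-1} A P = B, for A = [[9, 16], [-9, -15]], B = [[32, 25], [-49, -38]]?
Two matrices over a field are similar if and only if they have the same invariant factors.

Both A and B have characteristic polynomial (x + 3)^2 and minimal polynomial (x + 3)^2. Computing further, both have invariant factors (x + 3)^2. Hence A and B are similar.

Yes.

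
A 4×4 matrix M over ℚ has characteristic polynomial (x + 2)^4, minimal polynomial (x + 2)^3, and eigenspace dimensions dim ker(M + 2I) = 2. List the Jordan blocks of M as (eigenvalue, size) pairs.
Jordan blocks: (-2, 3), (-2, 1)

λ = -2: algebraic multiplicity 4 (exponent in χ_M), largest block size 3 (exponent in m_M), 2 blocks (geometric multiplicity). These force block sizes [3, 1].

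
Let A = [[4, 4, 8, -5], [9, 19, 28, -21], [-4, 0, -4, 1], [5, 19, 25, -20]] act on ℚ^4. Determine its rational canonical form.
The invariant factors of A (the non-unit diagonal entries of the Smith normal form of xI - A over ℚ[x]) are (x + 1)(x^3 - x + 4), each dividing the next. The characteristic polynomial is their product, (x + 1)(x^3 - x + 4).

The rational canonical form is the block-diagonal matrix of companion matrices C(f_i):
R = [[0, 0, 0, -4], [1, 0, 0, -3], [0, 1, 0, 1], [0, 0, 1, -1]].

Note the characteristic polynomial does not split into linear factors over ℚ, so A has no Jordan form over ℚ; the rational canonical form exists over any field.

R = [[0, 0, 0, -4], [1, 0, 0, -3], [0, 1, 0, 1], [0, 0, 1, -1]]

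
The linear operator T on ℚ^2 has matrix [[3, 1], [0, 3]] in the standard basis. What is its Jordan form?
J = [[3, 1], [0, 3]]

The characteristic polynomial is det(xI - A) = (x - 3)^2, so the eigenvalues are 3 (algebraic multiplicity 2).

For λ = 3: rank(A - 3I) = 1, rank((A - 3I)^2) = 0. The eigenspace has dimension 2 - 1 = 1, so there is 1 Jordan block; the rank sequence gives block sizes [2].

Assembling the blocks gives the Jordan form J above.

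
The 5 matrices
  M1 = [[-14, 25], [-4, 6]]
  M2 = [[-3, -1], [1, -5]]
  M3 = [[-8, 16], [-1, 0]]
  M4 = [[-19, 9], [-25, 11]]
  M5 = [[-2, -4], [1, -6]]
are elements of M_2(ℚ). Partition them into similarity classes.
Characteristic polynomials: χ_{M1} = (x + 4)^2, χ_{M2} = (x + 4)^2, χ_{M3} = (x + 4)^2, χ_{M4} = (x + 4)^2, χ_{M5} = (x + 4)^2.

{M1, M2, M3, M4, M5}: invariant factors (x + 4)^2.

Matrices are similar if and only if their invariant-factor lists agree; the partition into similarity classes is {M1, M2, M3, M4, M5}.

1 class: {M1, M2, M3, M4, M5}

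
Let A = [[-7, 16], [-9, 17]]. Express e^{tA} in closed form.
A has Jordan form J = [[5, 1], [0, 5]] with A = PJP^{-1}, so e^{tA} = P e^{tJ} P^{-1}.

For a Jordan block J_k(λ), e^{tJ_k(λ)} = e^{λt} · (I + tN + t^2 N^2/2! + ... + t^{k-1} N^{k-1}/(k-1)!) where N is the nilpotent superdiagonal part.

Assembling the blocks and conjugating back gives the entries of e^{tA} as shown above.

e^{tA} = [[(1 - 12*t)*e^{5*t}, 16*t*e^{5*t}], [-9*t*e^{5*t}, (12*t + 1)*e^{5*t}]]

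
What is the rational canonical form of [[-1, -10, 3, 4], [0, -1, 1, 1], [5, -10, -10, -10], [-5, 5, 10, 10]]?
R = [[0, -5, 0, 0], [1, -1, 0, 0], [0, 0, 0, -5], [0, 0, 1, -1]]

The invariant factors of A (the non-unit diagonal entries of the Smith normal form of xI - A over ℚ[x]) are x^2 + x + 5, x^2 + x + 5, each dividing the next. The characteristic polynomial is their product, (x^2 + x + 5)^2.

The rational canonical form is the block-diagonal matrix of companion matrices C(f_i):
R = [[0, -5, 0, 0], [1, -1, 0, 0], [0, 0, 0, -5], [0, 0, 1, -1]].

Note the characteristic polynomial does not split into linear factors over ℚ, so A has no Jordan form over ℚ; the rational canonical form exists over any field.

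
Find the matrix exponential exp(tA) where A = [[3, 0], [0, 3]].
e^{tA} = [[e^{3*t}, 0], [0, e^{3*t}]]

A has Jordan form J = [[3, 0], [0, 3]] with A = PJP^{-1}, so e^{tA} = P e^{tJ} P^{-1}.

For a Jordan block J_k(λ), e^{tJ_k(λ)} = e^{λt} · (I + tN + t^2 N^2/2! + ... + t^{k-1} N^{k-1}/(k-1)!) where N is the nilpotent superdiagonal part.

Assembling the blocks and conjugating back gives the entries of e^{tA} as shown above.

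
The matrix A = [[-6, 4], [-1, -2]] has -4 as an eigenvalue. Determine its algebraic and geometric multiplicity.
The characteristic polynomial is (x + 4)^2, so the factor x + 4 appears with exponent 2: the algebraic multiplicity is 2.

rank(A + 4I) = 1, so the eigenspace has dimension 2 - 1 = 1: the geometric multiplicity is 1.

Since 1 < 2, A is not diagonalizable.

algebraic multiplicity 2, geometric multiplicity 1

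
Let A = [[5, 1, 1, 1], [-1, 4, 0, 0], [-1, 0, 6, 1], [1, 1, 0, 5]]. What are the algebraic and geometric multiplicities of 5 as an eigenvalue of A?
The characteristic polynomial is (x - 5)^4, so the factor x - 5 appears with exponent 4: the algebraic multiplicity is 4.

rank(A - 5I) = 2, so the eigenspace has dimension 4 - 2 = 2: the geometric multiplicity is 2.

Since 2 < 4, A is not diagonalizable.

algebraic multiplicity 4, geometric multiplicity 2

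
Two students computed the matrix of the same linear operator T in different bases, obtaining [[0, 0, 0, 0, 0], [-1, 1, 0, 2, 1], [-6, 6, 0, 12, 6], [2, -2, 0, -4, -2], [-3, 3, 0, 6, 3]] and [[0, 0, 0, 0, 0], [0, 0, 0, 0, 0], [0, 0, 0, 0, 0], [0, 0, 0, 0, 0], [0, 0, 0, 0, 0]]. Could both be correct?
Both have characteristic polynomial x^5, but the minimal polynomial of A is x^2 while the minimal polynomial of B is x. The minimal polynomial is a similarity invariant, so A and B are not similar.

No.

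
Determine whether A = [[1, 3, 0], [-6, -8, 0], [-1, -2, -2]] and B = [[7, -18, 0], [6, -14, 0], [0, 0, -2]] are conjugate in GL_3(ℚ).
Both have characteristic polynomial (x + 2)^2(x + 5), but the minimal polynomial of A is (x + 2)^2(x + 5) while the minimal polynomial of B is (x + 2)(x + 5). The minimal polynomial is a similarity invariant, so A and B are not similar.

No.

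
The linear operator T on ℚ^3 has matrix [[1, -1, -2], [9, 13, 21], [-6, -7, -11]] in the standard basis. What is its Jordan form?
The characteristic polynomial is det(xI - A) = (x - 1)^3, so the eigenvalues are 1 (algebraic multiplicity 3).

For λ = 1: rank(A - I) = 2, rank((A - I)^2) = 1, rank((A - I)^3) = 0. The eigenspace has dimension 3 - 2 = 1, so there is 1 Jordan block; the rank sequence gives block sizes [3].

Assembling the blocks gives the Jordan form J above.

J = [[1, 1, 0], [0, 1, 1], [0, 0, 1]]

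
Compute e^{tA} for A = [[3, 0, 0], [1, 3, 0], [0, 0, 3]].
A has Jordan form J = [[3, 1, 0], [0, 3, 0], [0, 0, 3]] with A = PJP^{-1}, so e^{tA} = P e^{tJ} P^{-1}.

For a Jordan block J_k(λ), e^{tJ_k(λ)} = e^{λt} · (I + tN + t^2 N^2/2! + ... + t^{k-1} N^{k-1}/(k-1)!) where N is the nilpotent superdiagonal part.

Assembling the blocks and conjugating back gives the entries of e^{tA} as shown above.

e^{tA} = [[e^{3*t}, 0, 0], [t*e^{3*t}, e^{3*t}, 0], [0, 0, e^{3*t}]]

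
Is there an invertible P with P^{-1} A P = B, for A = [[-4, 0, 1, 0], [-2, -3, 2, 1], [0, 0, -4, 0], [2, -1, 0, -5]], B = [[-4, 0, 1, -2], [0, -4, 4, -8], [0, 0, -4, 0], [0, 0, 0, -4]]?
No.

Both have characteristic polynomial (x + 4)^4 and minimal polynomial (x + 4)^2. But rank(A + 4I) = 2 for A while rank(B + 4I) = 1 for B, so the number of Jordan blocks at λ = -4 differs. A and B are not similar.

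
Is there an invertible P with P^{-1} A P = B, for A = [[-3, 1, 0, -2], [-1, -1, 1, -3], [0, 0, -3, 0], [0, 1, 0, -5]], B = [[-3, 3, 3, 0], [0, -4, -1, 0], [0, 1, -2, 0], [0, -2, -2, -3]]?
Both have characteristic polynomial (x + 3)^4, but the minimal polynomial of A is (x + 3)^3 while the minimal polynomial of B is (x + 3)^2. The minimal polynomial is a similarity invariant, so A and B are not similar.

No.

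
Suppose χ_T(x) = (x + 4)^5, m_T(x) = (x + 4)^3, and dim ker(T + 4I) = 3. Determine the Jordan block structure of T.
Jordan blocks: (-4, 3), (-4, 1), (-4, 1)

λ = -4: algebraic multiplicity 5 (exponent in χ_T), largest block size 3 (exponent in m_T), 3 blocks (geometric multiplicity). These force block sizes [3, 1, 1].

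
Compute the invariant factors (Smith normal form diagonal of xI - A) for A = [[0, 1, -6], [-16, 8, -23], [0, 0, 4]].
The Jordan structure of A has elementary divisors (x - 4)^3. Arranging the block sizes at each eigenvalue in decreasing order and taking row products gives the invariant factors.

Invariant factors (smallest first, each dividing the next): (x - 4)^3.

Check: the last factor (x - 4)^3 is the minimal polynomial, and the product (x - 4)^3 is the characteristic polynomial.

(x - 4)^3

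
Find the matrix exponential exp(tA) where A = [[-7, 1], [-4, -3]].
A has Jordan form J = [[-5, 1], [0, -5]] with A = PJP^{-1}, so e^{tA} = P e^{tJ} P^{-1}.

For a Jordan block J_k(λ), e^{tJ_k(λ)} = e^{λt} · (I + tN + t^2 N^2/2! + ... + t^{k-1} N^{k-1}/(k-1)!) where N is the nilpotent superdiagonal part.

Assembling the blocks and conjugating back gives the entries of e^{tA} as shown above.

e^{tA} = [[(1 - 2*t)*e^{-5*t}, t*e^{-5*t}], [-4*t*e^{-5*t}, (2*t + 1)*e^{-5*t}]]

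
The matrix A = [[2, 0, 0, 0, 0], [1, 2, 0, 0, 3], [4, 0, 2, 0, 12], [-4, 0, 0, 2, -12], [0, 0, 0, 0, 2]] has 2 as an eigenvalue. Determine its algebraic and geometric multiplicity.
algebraic multiplicity 5, geometric multiplicity 4

The characteristic polynomial is (x - 2)^5, so the factor x - 2 appears with exponent 5: the algebraic multiplicity is 5.

rank(A - 2I) = 1, so the eigenspace has dimension 5 - 1 = 4: the geometric multiplicity is 4.

Since 4 < 5, A is not diagonalizable.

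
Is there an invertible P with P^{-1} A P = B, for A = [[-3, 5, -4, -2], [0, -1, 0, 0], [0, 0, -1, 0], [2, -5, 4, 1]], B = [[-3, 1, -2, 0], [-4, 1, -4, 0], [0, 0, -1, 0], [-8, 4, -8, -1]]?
Yes.

Two matrices over a field are similar if and only if they have the same invariant factors.

Both A and B have characteristic polynomial (x + 1)^4 and minimal polynomial (x + 1)^2. Computing further, both have invariant factors x + 1, x + 1, (x + 1)^2. Hence A and B are similar.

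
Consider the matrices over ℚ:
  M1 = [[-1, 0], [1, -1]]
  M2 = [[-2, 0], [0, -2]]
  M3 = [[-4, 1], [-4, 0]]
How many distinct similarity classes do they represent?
3 classes: {M1}, {M2}, {M3}

Characteristic polynomials: χ_{M1} = (x + 1)^2, χ_{M2} = (x + 2)^2, χ_{M3} = (x + 2)^2.

{M1}: invariant factors (x + 1)^2.

{M2}: invariant factors x + 2, x + 2.

{M3}: invariant factors (x + 2)^2.

Matrices are similar if and only if their invariant-factor lists agree; the partition into similarity classes is {M1}, {M2}, {M3}.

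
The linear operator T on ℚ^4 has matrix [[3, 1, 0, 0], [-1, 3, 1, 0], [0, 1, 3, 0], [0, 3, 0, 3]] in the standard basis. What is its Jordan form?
The characteristic polynomial is det(xI - A) = (x - 3)^4, so the eigenvalues are 3 (algebraic multiplicity 4).

For λ = 3: rank(A - 3I) = 2, rank((A - 3I)^2) = 1, rank((A - 3I)^3) = 0. The eigenspace has dimension 4 - 2 = 2, so there are 2 Jordan blocks; the rank sequence gives block sizes [3, 1].

Assembling the blocks gives the Jordan form J above.

J = [[3, 1, 0, 0], [0, 3, 1, 0], [0, 0, 3, 0], [0, 0, 0, 3]]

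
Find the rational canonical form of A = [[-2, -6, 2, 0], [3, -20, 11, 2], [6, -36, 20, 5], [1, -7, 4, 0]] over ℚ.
R = [[0, 0, 0, 10], [1, 0, 0, 13], [0, 1, 0, 4], [0, 0, 1, -2]]

The invariant factors of A (the non-unit diagonal entries of the Smith normal form of xI - A over ℚ[x]) are (x + 2)(x^3 - 4x - 5), each dividing the next. The characteristic polynomial is their product, (x + 2)(x^3 - 4x - 5).

The rational canonical form is the block-diagonal matrix of companion matrices C(f_i):
R = [[0, 0, 0, 10], [1, 0, 0, 13], [0, 1, 0, 4], [0, 0, 1, -2]].

Note the characteristic polynomial does not split into linear factors over ℚ, so A has no Jordan form over ℚ; the rational canonical form exists over any field.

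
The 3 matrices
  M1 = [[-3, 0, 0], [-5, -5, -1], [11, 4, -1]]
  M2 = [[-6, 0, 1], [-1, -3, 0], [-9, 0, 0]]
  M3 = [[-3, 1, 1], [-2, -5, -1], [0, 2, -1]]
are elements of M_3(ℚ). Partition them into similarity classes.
1 class: {M1, M2, M3}

Characteristic polynomials: χ_{M1} = (x + 3)^3, χ_{M2} = (x + 3)^3, χ_{M3} = (x + 3)^3.

{M1, M2, M3}: invariant factors (x + 3)^3.

Matrices are similar if and only if their invariant-factor lists agree; the partition into similarity classes is {M1, M2, M3}.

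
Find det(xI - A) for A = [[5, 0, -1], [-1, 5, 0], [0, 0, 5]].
χ_A(x) = (x - 5)^3

xI - A = [[x - 5, 0, 1], [1, x - 5, 0], [0, 0, x - 5]].

Expanding det(xI - A) along the first row:
det(xI - A) = + (x - 5)·det([[x - 5, 0], [0, x - 5]]) - (0)·det([[1, 0], [0, x - 5]]) + (1)·det([[1, x - 5], [0, 0]]).

Evaluating gives χ_A(x) = x^3 - 15x^2 + 75x - 125 = (x - 5)^3.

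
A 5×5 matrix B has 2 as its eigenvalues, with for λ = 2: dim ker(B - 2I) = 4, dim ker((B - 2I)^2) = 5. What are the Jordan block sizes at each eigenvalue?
Jordan blocks: (2, 2), (2, 1), (2, 1), (2, 1)

λ = 2: successive nullity increments [4, 1] count blocks of size ≥ k; block sizes are [2, 1, 1, 1].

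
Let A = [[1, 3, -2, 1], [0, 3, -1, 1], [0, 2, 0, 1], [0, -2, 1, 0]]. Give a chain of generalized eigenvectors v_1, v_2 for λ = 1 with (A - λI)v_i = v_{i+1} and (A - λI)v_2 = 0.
We seek v_1 ∈ ker((A - I)^2) \ ker(A - I), then set v_{i+1} = (A - I) v_i.

One such chain is v_1 = [[-5, -3, -4, 3]]^T, v_2 = [[2, 1, 1, -1]]^T. Check: (A - I) v_2 = [[0, 0, 0, 0]]^T = 0.

v_1 = [[-5, -3, -4, 3]]^T, v_2 = [[2, 1, 1, -1]]^T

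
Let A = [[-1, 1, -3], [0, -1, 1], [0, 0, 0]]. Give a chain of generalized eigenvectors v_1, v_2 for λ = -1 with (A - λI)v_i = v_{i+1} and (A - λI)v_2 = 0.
v_1 = [[0, 1, 0]]^T, v_2 = [[1, 0, 0]]^T

We seek v_1 ∈ ker((A + I)^2) \ ker(A + I), then set v_{i+1} = (A + I) v_i.

One such chain is v_1 = [[0, 1, 0]]^T, v_2 = [[1, 0, 0]]^T. Check: (A + I) v_2 = [[0, 0, 0]]^T = 0.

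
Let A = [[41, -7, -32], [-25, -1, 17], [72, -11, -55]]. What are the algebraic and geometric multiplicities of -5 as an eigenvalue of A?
algebraic multiplicity 3, geometric multiplicity 1

The characteristic polynomial is (x + 5)^3, so the factor x + 5 appears with exponent 3: the algebraic multiplicity is 3.

rank(A + 5I) = 2, so the eigenspace has dimension 3 - 2 = 1: the geometric multiplicity is 1.

Since 1 < 3, A is not diagonalizable.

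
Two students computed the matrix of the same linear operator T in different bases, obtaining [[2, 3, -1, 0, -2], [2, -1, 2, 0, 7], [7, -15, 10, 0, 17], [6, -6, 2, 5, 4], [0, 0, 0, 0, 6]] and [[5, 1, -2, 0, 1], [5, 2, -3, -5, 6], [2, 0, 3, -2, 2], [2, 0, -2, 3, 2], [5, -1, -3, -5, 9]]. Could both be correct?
Yes.

Two matrices over a field are similar if and only if they have the same invariant factors.

Both A and B have characteristic polynomial (x - 6)(x - 5)^2(x - 3)^2 and minimal polynomial (x - 6)(x - 5)(x - 3)^2. Computing further, both have invariant factors x - 5, (x - 6)(x - 5)(x - 3)^2. Hence A and B are similar.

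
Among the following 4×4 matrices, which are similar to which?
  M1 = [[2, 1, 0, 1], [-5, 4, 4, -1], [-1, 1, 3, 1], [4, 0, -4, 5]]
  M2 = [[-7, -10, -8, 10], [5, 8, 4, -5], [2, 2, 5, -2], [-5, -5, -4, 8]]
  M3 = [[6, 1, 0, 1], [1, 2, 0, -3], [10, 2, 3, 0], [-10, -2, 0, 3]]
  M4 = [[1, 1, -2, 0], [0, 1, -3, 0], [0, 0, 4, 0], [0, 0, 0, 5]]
Characteristic polynomials: χ_{M1} = (x - 5)(x - 3)^3, χ_{M2} = (x - 5)(x - 3)^3, χ_{M3} = (x - 5)(x - 3)^3, χ_{M4} = (x - 5)(x - 4)(x - 1)^2.

{M1, M2, M3}: invariant factors x - 3, (x - 5)(x - 3)^2.

{M4}: invariant factors (x - 5)(x - 4)(x - 1)^2.

Matrices are similar if and only if their invariant-factor lists agree; the partition into similarity classes is {M1, M2, M3}, {M4}.

2 classes: {M1, M2, M3}, {M4}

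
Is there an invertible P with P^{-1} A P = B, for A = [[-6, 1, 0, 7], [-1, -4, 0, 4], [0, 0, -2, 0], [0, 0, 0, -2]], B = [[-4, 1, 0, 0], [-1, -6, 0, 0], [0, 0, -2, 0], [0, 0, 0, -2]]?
Yes.

Two matrices over a field are similar if and only if they have the same invariant factors.

Both A and B have characteristic polynomial (x + 2)^2(x + 5)^2 and minimal polynomial (x + 2)(x + 5)^2. Computing further, both have invariant factors x + 2, (x + 2)(x + 5)^2. Hence A and B are similar.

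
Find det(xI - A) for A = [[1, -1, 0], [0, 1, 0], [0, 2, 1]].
χ_A(x) = (x - 1)^3

xI - A = [[x - 1, 1, 0], [0, x - 1, 0], [0, -2, x - 1]].

Expanding det(xI - A) along the first row:
det(xI - A) = + (x - 1)·det([[x - 1, 0], [-2, x - 1]]) - (1)·det([[0, 0], [0, x - 1]]) + (0)·det([[0, x - 1], [0, -2]]).

Evaluating gives χ_A(x) = x^3 - 3x^2 + 3x - 1 = (x - 1)^3.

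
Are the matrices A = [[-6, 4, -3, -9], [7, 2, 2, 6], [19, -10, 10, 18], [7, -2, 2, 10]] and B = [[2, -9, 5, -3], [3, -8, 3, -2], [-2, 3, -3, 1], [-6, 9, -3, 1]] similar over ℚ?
trace(A) = 16 but trace(B) = -8. The trace is a similarity invariant, so A and B are not similar.

No.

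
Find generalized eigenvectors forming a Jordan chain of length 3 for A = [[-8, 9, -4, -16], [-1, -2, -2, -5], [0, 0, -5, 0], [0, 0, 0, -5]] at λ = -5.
We seek v_1 ∈ ker((A + 5I)^3) \ ker((A + 5I)^2), then set v_{i+1} = (A + 5I) v_i.

One such chain is v_1 = [[0, 2, 0, 1]]^T, v_2 = [[2, 1, 0, 0]]^T, v_3 = [[3, 1, 0, 0]]^T. Check: (A + 5I) v_3 = [[0, 0, 0, 0]]^T = 0.

v_1 = [[0, 2, 0, 1]]^T, v_2 = [[2, 1, 0, 0]]^T, v_3 = [[3, 1, 0, 0]]^T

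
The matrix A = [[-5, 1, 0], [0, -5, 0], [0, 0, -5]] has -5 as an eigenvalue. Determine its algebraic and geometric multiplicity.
algebraic multiplicity 3, geometric multiplicity 2

The characteristic polynomial is (x + 5)^3, so the factor x + 5 appears with exponent 3: the algebraic multiplicity is 3.

rank(A + 5I) = 1, so the eigenspace has dimension 3 - 1 = 2: the geometric multiplicity is 2.

Since 2 < 3, A is not diagonalizable.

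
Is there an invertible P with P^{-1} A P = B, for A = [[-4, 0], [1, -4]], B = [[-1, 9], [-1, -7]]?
Yes.

Two matrices over a field are similar if and only if they have the same invariant factors.

Both A and B have characteristic polynomial (x + 4)^2 and minimal polynomial (x + 4)^2. Computing further, both have invariant factors (x + 4)^2. Hence A and B are similar.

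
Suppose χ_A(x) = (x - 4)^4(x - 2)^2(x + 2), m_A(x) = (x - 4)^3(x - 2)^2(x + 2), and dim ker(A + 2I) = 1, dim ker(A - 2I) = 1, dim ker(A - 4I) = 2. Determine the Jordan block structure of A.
λ = -2: algebraic multiplicity 1 (exponent in χ_A), largest block size 1 (exponent in m_A), 1 block (geometric multiplicity). This forces block sizes [1].
λ = 2: algebraic multiplicity 2 (exponent in χ_A), largest block size 2 (exponent in m_A), 1 block (geometric multiplicity). This forces block sizes [2].
λ = 4: algebraic multiplicity 4 (exponent in χ_A), largest block size 3 (exponent in m_A), 2 blocks (geometric multiplicity). These force block sizes [3, 1].

Jordan blocks: (-2, 1), (2, 2), (4, 3), (4, 1)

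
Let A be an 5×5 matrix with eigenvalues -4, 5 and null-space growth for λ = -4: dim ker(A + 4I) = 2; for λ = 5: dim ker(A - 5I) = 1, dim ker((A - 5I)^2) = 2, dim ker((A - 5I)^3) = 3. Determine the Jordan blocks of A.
Jordan blocks: (-4, 1), (-4, 1), (5, 3)

λ = -4: successive nullity increments [2] count blocks of size ≥ k; block sizes are [1, 1].
λ = 5: successive nullity increments [1, 1, 1] count blocks of size ≥ k; block sizes are [3].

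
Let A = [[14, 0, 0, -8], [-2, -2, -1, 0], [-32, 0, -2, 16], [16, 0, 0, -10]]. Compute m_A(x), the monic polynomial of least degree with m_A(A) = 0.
m_A(x) = (x - 6)(x + 2)^2

The characteristic polynomial factors as (x - 6)(x + 2)^3. The minimal polynomial is ∏(x - λ)^{k_λ} where k_λ is the size of the largest Jordan block at λ.

For λ = -2: rank(A + 2I) = 2, and the largest Jordan block has size 2 (the smallest k with rank((A + 2I)^k) = rank((A + 2I)^(k+1))).
For λ = 6: rank(A - 6I) = 3, and the largest Jordan block has size 1 (the smallest k with rank((A - 6I)^k) = rank((A - 6I)^(k+1))).

So m_A(x) = (x - 6)(x + 2)^2.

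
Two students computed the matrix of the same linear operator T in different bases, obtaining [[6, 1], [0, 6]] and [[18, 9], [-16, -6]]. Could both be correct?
Yes.

Two matrices over a field are similar if and only if they have the same invariant factors.

Both A and B have characteristic polynomial (x - 6)^2 and minimal polynomial (x - 6)^2. Computing further, both have invariant factors (x - 6)^2. Hence A and B are similar.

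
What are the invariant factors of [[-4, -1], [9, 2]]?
The Jordan structure of A has elementary divisors (x + 1)^2. Arranging the block sizes at each eigenvalue in decreasing order and taking row products gives the invariant factors.

Invariant factors (smallest first, each dividing the next): (x + 1)^2.

Check: the last factor (x + 1)^2 is the minimal polynomial, and the product (x + 1)^2 is the characteristic polynomial.

(x + 1)^2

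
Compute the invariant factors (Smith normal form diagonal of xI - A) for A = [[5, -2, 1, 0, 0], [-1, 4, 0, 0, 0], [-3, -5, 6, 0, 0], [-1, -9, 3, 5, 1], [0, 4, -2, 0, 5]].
The Jordan structure of A has elementary divisors (x - 5)^3, (x - 5)^2. Arranging the block sizes at each eigenvalue in decreasing order and taking row products gives the invariant factors.

Invariant factors (smallest first, each dividing the next): (x - 5)^2, (x - 5)^3.

Check: the last factor (x - 5)^3 is the minimal polynomial, and the product (x - 5)^5 is the characteristic polynomial.

(x - 5)^2, (x - 5)^3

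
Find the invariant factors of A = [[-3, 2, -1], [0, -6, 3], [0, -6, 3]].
x(x + 3)^2

The Jordan structure of A has elementary divisors (x + 3)^2, x. Arranging the block sizes at each eigenvalue in decreasing order and taking row products gives the invariant factors.

Invariant factors (smallest first, each dividing the next): x(x + 3)^2.

Check: the last factor x(x + 3)^2 is the minimal polynomial, and the product x(x + 3)^2 is the characteristic polynomial.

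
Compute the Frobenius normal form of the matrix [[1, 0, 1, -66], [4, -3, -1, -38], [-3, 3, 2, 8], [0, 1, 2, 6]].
R = [[0, 0, 0, -36], [1, 0, 0, 36], [0, 1, 0, -21], [0, 0, 1, 6]]

The invariant factors of A (the non-unit diagonal entries of the Smith normal form of xI - A over ℚ[x]) are (x^2 - 3x + 6)^2, each dividing the next. The characteristic polynomial is their product, (x^2 - 3x + 6)^2.

The rational canonical form is the block-diagonal matrix of companion matrices C(f_i):
R = [[0, 0, 0, -36], [1, 0, 0, 36], [0, 1, 0, -21], [0, 0, 1, 6]].

Note the characteristic polynomial does not split into linear factors over ℚ, so A has no Jordan form over ℚ; the rational canonical form exists over any field.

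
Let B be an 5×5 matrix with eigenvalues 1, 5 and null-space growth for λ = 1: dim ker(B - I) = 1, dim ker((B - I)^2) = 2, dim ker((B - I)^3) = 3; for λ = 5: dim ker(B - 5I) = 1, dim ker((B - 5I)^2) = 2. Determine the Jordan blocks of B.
λ = 1: successive nullity increments [1, 1, 1] count blocks of size ≥ k; block sizes are [3].
λ = 5: successive nullity increments [1, 1] count blocks of size ≥ k; block sizes are [2].

Jordan blocks: (1, 3), (5, 2)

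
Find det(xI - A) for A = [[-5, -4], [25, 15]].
χ_A(x) = (x - 5)^2

xI - A = [[x + 5, 4], [-25, x - 15]].

Expanding det(xI - A) along the first row:
det(xI - A) = + (x + 5)·det([[x - 15]]) - (4)·det([[-25]]).

Evaluating gives χ_A(x) = x^2 - 10x + 25 = (x - 5)^2.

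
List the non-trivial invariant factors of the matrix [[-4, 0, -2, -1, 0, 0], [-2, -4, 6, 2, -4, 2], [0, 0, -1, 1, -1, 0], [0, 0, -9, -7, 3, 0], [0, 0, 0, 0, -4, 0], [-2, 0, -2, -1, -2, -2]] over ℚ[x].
The Jordan structure of A has elementary divisors (x + 4)^3, (x + 4), (x + 4), (x + 2). Arranging the block sizes at each eigenvalue in decreasing order and taking row products gives the invariant factors.

Invariant factors (smallest first, each dividing the next): x + 4, x + 4, (x + 2)(x + 4)^3.

Check: the last factor (x + 2)(x + 4)^3 is the minimal polynomial, and the product (x + 2)(x + 4)^5 is the characteristic polynomial.

x + 4, x + 4, (x + 2)(x + 4)^3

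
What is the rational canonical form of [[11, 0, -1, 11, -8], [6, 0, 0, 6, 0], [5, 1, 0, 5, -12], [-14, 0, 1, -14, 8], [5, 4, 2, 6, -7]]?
The invariant factors of A (the non-unit diagonal entries of the Smith normal form of xI - A over ℚ[x]) are x + 3, x(x + 2)^2(x + 3), each dividing the next. The characteristic polynomial is their product, x(x + 2)^2(x + 3)^2.

The rational canonical form is the block-diagonal matrix of companion matrices C(f_i):
R = [[-3, 0, 0, 0, 0], [0, 0, 0, 0, 0], [0, 1, 0, 0, -12], [0, 0, 1, 0, -16], [0, 0, 0, 1, -7]].

R = [[-3, 0, 0, 0, 0], [0, 0, 0, 0, 0], [0, 1, 0, 0, -12], [0, 0, 1, 0, -16], [0, 0, 0, 1, -7]]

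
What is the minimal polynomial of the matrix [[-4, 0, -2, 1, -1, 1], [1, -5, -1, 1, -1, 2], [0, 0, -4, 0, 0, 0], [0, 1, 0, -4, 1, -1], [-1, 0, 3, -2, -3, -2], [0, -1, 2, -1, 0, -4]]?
m_A(x) = (x + 4)^3

The characteristic polynomial factors as (x + 4)^6. The minimal polynomial is ∏(x - λ)^{k_λ} where k_λ is the size of the largest Jordan block at λ.

For λ = -4: rank(A + 4I) = 3, and the largest Jordan block has size 3 (the smallest k with rank((A + 4I)^k) = rank((A + 4I)^(k+1))).

So m_A(x) = (x + 4)^3.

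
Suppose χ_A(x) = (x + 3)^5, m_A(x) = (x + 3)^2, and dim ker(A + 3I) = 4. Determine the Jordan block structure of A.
λ = -3: algebraic multiplicity 5 (exponent in χ_A), largest block size 2 (exponent in m_A), 4 blocks (geometric multiplicity). These force block sizes [2, 1, 1, 1].

Jordan blocks: (-3, 2), (-3, 1), (-3, 1), (-3, 1)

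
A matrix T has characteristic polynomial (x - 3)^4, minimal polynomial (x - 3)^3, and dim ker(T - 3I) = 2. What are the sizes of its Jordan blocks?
Jordan blocks: (3, 3), (3, 1)

λ = 3: algebraic multiplicity 4 (exponent in χ_T), largest block size 3 (exponent in m_T), 2 blocks (geometric multiplicity). These force block sizes [3, 1].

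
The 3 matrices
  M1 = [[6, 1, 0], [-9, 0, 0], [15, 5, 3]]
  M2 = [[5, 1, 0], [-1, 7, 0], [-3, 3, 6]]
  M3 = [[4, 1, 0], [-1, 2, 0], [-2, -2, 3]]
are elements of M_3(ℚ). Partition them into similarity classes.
2 classes: {M1, M3}, {M2}

Characteristic polynomials: χ_{M1} = (x - 3)^3, χ_{M2} = (x - 6)^3, χ_{M3} = (x - 3)^3.

{M1, M3}: invariant factors x - 3, (x - 3)^2.

{M2}: invariant factors x - 6, (x - 6)^2.

Matrices are similar if and only if their invariant-factor lists agree; the partition into similarity classes is {M1, M3}, {M2}.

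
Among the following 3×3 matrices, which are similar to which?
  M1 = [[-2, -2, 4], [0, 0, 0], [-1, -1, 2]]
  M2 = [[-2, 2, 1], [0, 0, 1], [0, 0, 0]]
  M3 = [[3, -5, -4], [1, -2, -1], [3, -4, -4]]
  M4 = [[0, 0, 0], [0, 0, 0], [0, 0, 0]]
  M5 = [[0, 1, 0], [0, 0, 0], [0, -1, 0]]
Characteristic polynomials: χ_{M1} = x^3, χ_{M2} = x^2(x + 2), χ_{M3} = (x + 1)^3, χ_{M4} = x^3, χ_{M5} = x^3.

{M1, M5}: invariant factors x, x^2.

{M2}: invariant factors x^2(x + 2).

{M3}: invariant factors (x + 1)^3.

{M4}: invariant factors x, x, x.

Matrices are similar if and only if their invariant-factor lists agree; the partition into similarity classes is {M1, M5}, {M2}, {M3}, {M4}.

4 classes: {M1, M5}, {M2}, {M3}, {M4}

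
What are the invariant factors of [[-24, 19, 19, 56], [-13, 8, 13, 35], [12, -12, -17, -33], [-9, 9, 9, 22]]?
x + 5, (x - 4)(x + 5)^2

The Jordan structure of A has elementary divisors (x + 5)^2, (x + 5), (x - 4). Arranging the block sizes at each eigenvalue in decreasing order and taking row products gives the invariant factors.

Invariant factors (smallest first, each dividing the next): x + 5, (x - 4)(x + 5)^2.

Check: the last factor (x - 4)(x + 5)^2 is the minimal polynomial, and the product (x - 4)(x + 5)^3 is the characteristic polynomial.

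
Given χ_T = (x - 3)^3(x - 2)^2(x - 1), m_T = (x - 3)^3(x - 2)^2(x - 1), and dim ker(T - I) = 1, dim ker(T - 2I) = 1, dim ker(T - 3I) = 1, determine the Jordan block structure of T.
Jordan blocks: (1, 1), (2, 2), (3, 3)

λ = 1: algebraic multiplicity 1 (exponent in χ_T), largest block size 1 (exponent in m_T), 1 block (geometric multiplicity). This forces block sizes [1].
λ = 2: algebraic multiplicity 2 (exponent in χ_T), largest block size 2 (exponent in m_T), 1 block (geometric multiplicity). This forces block sizes [2].
λ = 3: algebraic multiplicity 3 (exponent in χ_T), largest block size 3 (exponent in m_T), 1 block (geometric multiplicity). This forces block sizes [3].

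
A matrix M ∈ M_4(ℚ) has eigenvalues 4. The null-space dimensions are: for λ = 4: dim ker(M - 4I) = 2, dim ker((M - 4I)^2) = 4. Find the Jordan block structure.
λ = 4: successive nullity increments [2, 2] count blocks of size ≥ k; block sizes are [2, 2].

Jordan blocks: (4, 2), (4, 2)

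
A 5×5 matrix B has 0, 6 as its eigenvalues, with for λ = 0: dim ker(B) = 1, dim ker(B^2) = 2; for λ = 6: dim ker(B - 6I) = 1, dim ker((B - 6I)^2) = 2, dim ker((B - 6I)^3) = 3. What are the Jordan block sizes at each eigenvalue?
Jordan blocks: (0, 2), (6, 3)

λ = 0: successive nullity increments [1, 1] count blocks of size ≥ k; block sizes are [2].
λ = 6: successive nullity increments [1, 1, 1] count blocks of size ≥ k; block sizes are [3].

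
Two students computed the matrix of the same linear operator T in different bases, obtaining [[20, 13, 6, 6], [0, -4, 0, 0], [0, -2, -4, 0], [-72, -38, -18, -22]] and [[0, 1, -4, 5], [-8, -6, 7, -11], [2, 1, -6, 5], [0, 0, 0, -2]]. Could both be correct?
No.

trace(A) = -10 but trace(B) = -14. The trace is a similarity invariant, so A and B are not similar.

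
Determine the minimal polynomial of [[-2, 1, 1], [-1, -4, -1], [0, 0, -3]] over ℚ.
The characteristic polynomial factors as (x + 3)^3. The minimal polynomial is ∏(x - λ)^{k_λ} where k_λ is the size of the largest Jordan block at λ.

For λ = -3: rank(A + 3I) = 1, and the largest Jordan block has size 2 (the smallest k with rank((A + 3I)^k) = rank((A + 3I)^(k+1))).

So m_A(x) = (x + 3)^2.

m_A(x) = (x + 3)^2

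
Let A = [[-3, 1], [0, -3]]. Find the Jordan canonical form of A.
J = [[-3, 1], [0, -3]]

The characteristic polynomial is det(xI - A) = (x + 3)^2, so the eigenvalues are -3 (algebraic multiplicity 2).

For λ = -3: rank(A + 3I) = 1, rank((A + 3I)^2) = 0. The eigenspace has dimension 2 - 1 = 1, so there is 1 Jordan block; the rank sequence gives block sizes [2].

Assembling the blocks gives the Jordan form J above.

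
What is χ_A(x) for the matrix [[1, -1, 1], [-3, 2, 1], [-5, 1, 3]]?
χ_A(x) = (x - 2)^3

xI - A = [[x - 1, 1, -1], [3, x - 2, -1], [5, -1, x - 3]].

Expanding det(xI - A) along the first row:
det(xI - A) = + (x - 1)·det([[x - 2, -1], [-1, x - 3]]) - (1)·det([[3, -1], [5, x - 3]]) + (-1)·det([[3, x - 2], [5, -1]]).

Evaluating gives χ_A(x) = x^3 - 6x^2 + 12x - 8 = (x - 2)^3.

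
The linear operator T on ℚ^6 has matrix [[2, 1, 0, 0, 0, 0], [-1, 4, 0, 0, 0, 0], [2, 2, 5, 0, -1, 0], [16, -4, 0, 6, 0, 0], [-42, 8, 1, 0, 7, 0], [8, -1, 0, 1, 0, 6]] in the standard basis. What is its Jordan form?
J = [[3, 1, 0, 0, 0, 0], [0, 3, 0, 0, 0, 0], [0, 0, 6, 1, 0, 0], [0, 0, 0, 6, 0, 0], [0, 0, 0, 0, 6, 1], [0, 0, 0, 0, 0, 6]]

The characteristic polynomial is det(xI - A) = (x - 6)^4(x - 3)^2, so the eigenvalues are 3 (algebraic multiplicity 2), 6 (algebraic multiplicity 4).

For λ = 3: rank(A - 3I) = 5, rank((A - 3I)^2) = 4. The eigenspace has dimension 6 - 5 = 1, so there is 1 Jordan block; the rank sequence gives block sizes [2].

For λ = 6: rank(A - 6I) = 4, rank((A - 6I)^2) = 2. The eigenspace has dimension 6 - 4 = 2, so there are 2 Jordan blocks; the rank sequence gives block sizes [2, 2].

Assembling the blocks gives the Jordan form J above.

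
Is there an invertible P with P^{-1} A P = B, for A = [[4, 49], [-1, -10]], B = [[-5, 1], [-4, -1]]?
Two matrices over a field are similar if and only if they have the same invariant factors.

Both A and B have characteristic polynomial (x + 3)^2 and minimal polynomial (x + 3)^2. Computing further, both have invariant factors (x + 3)^2. Hence A and B are similar.

Yes.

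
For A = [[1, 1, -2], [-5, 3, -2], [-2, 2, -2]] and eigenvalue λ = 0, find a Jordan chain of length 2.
v_1 = [[0, 1, 0]]^T, v_2 = [[1, 3, 2]]^T

We seek v_1 ∈ ker(A^2) \ ker(A), then set v_{i+1} = A v_i.

One such chain is v_1 = [[0, 1, 0]]^T, v_2 = [[1, 3, 2]]^T. Check: A v_2 = [[0, 0, 0]]^T = 0.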